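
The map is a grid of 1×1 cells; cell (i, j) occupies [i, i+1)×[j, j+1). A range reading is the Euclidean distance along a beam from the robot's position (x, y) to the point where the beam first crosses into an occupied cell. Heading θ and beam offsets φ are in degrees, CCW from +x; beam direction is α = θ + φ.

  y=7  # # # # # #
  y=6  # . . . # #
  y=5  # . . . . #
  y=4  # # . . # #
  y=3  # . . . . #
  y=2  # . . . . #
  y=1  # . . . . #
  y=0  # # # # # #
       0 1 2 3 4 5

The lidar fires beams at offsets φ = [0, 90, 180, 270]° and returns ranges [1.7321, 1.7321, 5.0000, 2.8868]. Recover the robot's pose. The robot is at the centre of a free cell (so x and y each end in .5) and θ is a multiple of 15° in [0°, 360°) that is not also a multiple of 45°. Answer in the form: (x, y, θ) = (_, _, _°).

The pose lattice has 21·16 = 336 candidates. Test each by forward raycasting.
  (3.5, 2.5, 60°): beam 2 = 2.8868 ≠ 1.7321 ✗
  (3.5, 1.5, 285°): beam 1 = 0.5176 ≠ 1.7321 ✗
  (1.5, 6.5, 195°): beam 1 = 0.5176 ≠ 1.7321 ✗
  (2.5, 6.5, 195°): beam 1 = 1.5529 ≠ 1.7321 ✗
  …
  (3.5, 2.5, 300°): r_1=1.7321, r_2=1.7321, r_3=5.0000, r_4=2.8868 — all match ✓
Only this pose fits every beam.

(x, y, θ) = (3.5, 2.5, 300°)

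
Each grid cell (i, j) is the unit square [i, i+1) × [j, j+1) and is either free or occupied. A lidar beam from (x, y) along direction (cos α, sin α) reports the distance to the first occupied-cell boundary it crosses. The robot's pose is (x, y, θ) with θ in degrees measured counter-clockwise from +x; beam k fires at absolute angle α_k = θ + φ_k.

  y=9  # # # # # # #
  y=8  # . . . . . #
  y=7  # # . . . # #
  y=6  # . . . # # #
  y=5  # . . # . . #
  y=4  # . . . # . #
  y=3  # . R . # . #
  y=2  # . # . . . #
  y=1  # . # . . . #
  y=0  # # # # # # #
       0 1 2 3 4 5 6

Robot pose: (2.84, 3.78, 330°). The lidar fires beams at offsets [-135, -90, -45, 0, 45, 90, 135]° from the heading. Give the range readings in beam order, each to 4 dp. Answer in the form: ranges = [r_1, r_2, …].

ranges = [1.9049, 0.9007, 2.8781, 1.3395, 1.2009, 1.4087, 3.3336]

beam 1: φ=-135°, α=195°
  d=(-0.9659,-0.2588)  start (2,3)  tX=0.8696 tY=3.0137  stride 1/|dx|=1.0353 1/|dy|=3.8637
    cross x-line → (1,3), t=0.8696
    cross x-line → (0,3), t=1.9049 (wall)
  → r_1 = 1.9049
beam 2: φ=-90°, α=240°
  d=(-0.5000,-0.8660)  start (2,3)  tX=1.6800 tY=0.9007  stride 1/|dx|=2.0000 1/|dy|=1.1547
    cross y-line → (2,2), t=0.9007 (wall)
  → r_2 = 0.9007
beam 3: φ=-45°, α=285°
  d=(0.2588,-0.9659)  start (2,3)  tX=0.6182 tY=0.8075  stride 1/|dx|=3.8637 1/|dy|=1.0353
    cross x-line → (3,3), t=0.6182
    cross y-line → (3,2), t=0.8075
    cross y-line → (3,1), t=1.8428
    cross y-line → (3,0), t=2.8781 (wall)
  → r_3 = 2.8781
beam 4: φ=0°, α=330°
  d=(0.8660,-0.5000)  start (2,3)  tX=0.1848 tY=1.5600  stride 1/|dx|=1.1547 1/|dy|=2.0000
    cross x-line → (3,3), t=0.1848
    cross x-line → (4,3), t=1.3395 (wall)
  → r_4 = 1.3395
beam 5: φ=45°, α=15°
  d=(0.9659,0.2588)  start (2,3)  tX=0.1656 tY=0.8500  stride 1/|dx|=1.0353 1/|dy|=3.8637
    cross x-line → (3,3), t=0.1656
    cross y-line → (3,4), t=0.8500
    cross x-line → (4,4), t=1.2009 (wall)
  → r_5 = 1.2009
beam 6: φ=90°, α=60°
  d=(0.5000,0.8660)  start (2,3)  tX=0.3200 tY=0.2540  stride 1/|dx|=2.0000 1/|dy|=1.1547
    cross y-line → (2,4), t=0.2540
    cross x-line → (3,4), t=0.3200
    cross y-line → (3,5), t=1.4087 (wall)
  → r_6 = 1.4087
beam 7: φ=135°, α=105°
  d=(-0.2588,0.9659)  start (2,3)  tX=3.2455 tY=0.2278  stride 1/|dx|=3.8637 1/|dy|=1.0353
    cross y-line → (2,4), t=0.2278
    cross y-line → (2,5), t=1.2630
    cross y-line → (2,6), t=2.2983
    cross x-line → (1,6), t=3.2455
    cross y-line → (1,7), t=3.3336 (wall)
  → r_7 = 3.3336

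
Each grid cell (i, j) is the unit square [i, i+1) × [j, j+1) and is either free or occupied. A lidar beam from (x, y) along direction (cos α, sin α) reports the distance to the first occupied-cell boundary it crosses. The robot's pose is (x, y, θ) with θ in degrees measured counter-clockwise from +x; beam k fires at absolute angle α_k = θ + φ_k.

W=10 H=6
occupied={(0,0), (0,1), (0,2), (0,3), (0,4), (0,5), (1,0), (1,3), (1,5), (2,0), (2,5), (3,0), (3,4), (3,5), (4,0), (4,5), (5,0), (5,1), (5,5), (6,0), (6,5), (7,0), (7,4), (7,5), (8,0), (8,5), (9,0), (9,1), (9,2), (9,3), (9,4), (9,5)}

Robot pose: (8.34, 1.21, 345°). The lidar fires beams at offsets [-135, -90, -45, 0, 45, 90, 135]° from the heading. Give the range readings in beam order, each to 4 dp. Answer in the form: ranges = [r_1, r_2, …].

ranges = [0.4200, 0.2174, 0.2425, 0.6833, 0.7621, 2.5500, 4.3763]

beam 1: φ=-135°, α=210°
  cosα=-0.8660 sinα=-0.5000 | (8,1) | tMaxX 0.3926 tMaxY 0.4200 | tΔX 1.1547 tΔY 2.0000
    t=0.3926 [x] (7,1)
    t=0.4200 [y] (7,0) — stop
  → r_1 = 0.4200
beam 2: φ=-90°, α=255°
  cosα=-0.2588 sinα=-0.9659 | (8,1) | tMaxX 1.3137 tMaxY 0.2174 | tΔX 3.8637 tΔY 1.0353
    t=0.2174 [y] (8,0) — stop
  → r_2 = 0.2174
beam 3: φ=-45°, α=300°
  cosα=0.5000 sinα=-0.8660 | (8,1) | tMaxX 1.3200 tMaxY 0.2425 | tΔX 2.0000 tΔY 1.1547
    t=0.2425 [y] (8,0) — stop
  → r_3 = 0.2425
beam 4: φ=0°, α=345°
  cosα=0.9659 sinα=-0.2588 | (8,1) | tMaxX 0.6833 tMaxY 0.8114 | tΔX 1.0353 tΔY 3.8637
    t=0.6833 [x] (9,1) — stop
  → r_4 = 0.6833
beam 5: φ=45°, α=30°
  cosα=0.8660 sinα=0.5000 | (8,1) | tMaxX 0.7621 tMaxY 1.5800 | tΔX 1.1547 tΔY 2.0000
    t=0.7621 [x] (9,1) — stop
  → r_5 = 0.7621
beam 6: φ=90°, α=75°
  cosα=0.2588 sinα=0.9659 | (8,1) | tMaxX 2.5500 tMaxY 0.8179 | tΔX 3.8637 tΔY 1.0353
    t=0.8179 [y] (8,2)
    t=1.8531 [y] (8,3)
    t=2.5500 [x] (9,3) — stop
  → r_6 = 2.5500
beam 7: φ=135°, α=120°
  cosα=-0.5000 sinα=0.8660 | (8,1) | tMaxX 0.6800 tMaxY 0.9122 | tΔX 2.0000 tΔY 1.1547
    t=0.6800 [x] (7,1)
    t=0.9122 [y] (7,2)
    t=2.0669 [y] (7,3)
    t=2.6800 [x] (6,3)
    t=3.2216 [y] (6,4)
    t=4.3763 [y] (6,5) — stop
  → r_7 = 4.3763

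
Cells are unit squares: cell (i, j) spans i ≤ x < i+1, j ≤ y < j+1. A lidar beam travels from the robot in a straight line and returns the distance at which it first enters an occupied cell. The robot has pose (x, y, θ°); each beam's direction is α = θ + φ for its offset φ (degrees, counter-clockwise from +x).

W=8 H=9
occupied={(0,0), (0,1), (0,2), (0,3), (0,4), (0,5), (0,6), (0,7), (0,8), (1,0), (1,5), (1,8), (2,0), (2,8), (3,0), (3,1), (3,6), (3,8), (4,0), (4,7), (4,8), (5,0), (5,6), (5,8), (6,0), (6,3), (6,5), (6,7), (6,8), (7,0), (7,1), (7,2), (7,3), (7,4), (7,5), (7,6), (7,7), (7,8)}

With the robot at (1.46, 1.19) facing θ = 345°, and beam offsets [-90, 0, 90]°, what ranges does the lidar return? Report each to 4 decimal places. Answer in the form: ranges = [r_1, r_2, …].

ranges = [0.1967, 0.7341, 5.9501]

beam 1: φ=-90°, α=255°
  cosα=-0.2588 sinα=-0.9659 | (1,1) | tMaxX 1.7773 tMaxY 0.1967 | tΔX 3.8637 tΔY 1.0353
    t=0.1967 [y] (1,0) — stop
  → r_1 = 0.1967
beam 2: φ=0°, α=345°
  cosα=0.9659 sinα=-0.2588 | (1,1) | tMaxX 0.5590 tMaxY 0.7341 | tΔX 1.0353 tΔY 3.8637
    t=0.5590 [x] (2,1)
    t=0.7341 [y] (2,0) — stop
  → r_2 = 0.7341
beam 3: φ=90°, α=75°
  cosα=0.2588 sinα=0.9659 | (1,1) | tMaxX 2.0864 tMaxY 0.8386 | tΔX 3.8637 tΔY 1.0353
    t=0.8386 [y] (1,2)
    t=1.8738 [y] (1,3)
    t=2.0864 [x] (2,3)
    t=2.9091 [y] (2,4)
    t=3.9444 [y] (2,5)
    t=4.9797 [y] (2,6)
    t=5.9501 [x] (3,6) — stop
  → r_3 = 5.9501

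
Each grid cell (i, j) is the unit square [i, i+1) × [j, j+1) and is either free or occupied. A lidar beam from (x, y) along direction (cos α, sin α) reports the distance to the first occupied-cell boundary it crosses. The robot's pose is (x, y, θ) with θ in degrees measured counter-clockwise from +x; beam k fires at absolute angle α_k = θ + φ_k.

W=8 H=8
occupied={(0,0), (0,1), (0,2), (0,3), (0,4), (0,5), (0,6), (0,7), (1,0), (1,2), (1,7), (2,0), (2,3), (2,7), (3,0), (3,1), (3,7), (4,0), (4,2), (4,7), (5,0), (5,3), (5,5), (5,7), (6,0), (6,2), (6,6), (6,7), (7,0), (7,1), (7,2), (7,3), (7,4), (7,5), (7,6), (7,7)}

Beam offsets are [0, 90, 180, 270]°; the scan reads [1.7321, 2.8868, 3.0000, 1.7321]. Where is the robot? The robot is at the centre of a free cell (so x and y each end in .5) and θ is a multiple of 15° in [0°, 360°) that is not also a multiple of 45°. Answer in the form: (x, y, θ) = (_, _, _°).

(x, y, θ) = (2.5, 5.5, 150°)

Candidates: 28 free-cell centres × 16 headings = 448 poses. Raycast each; keep the one whose scan matches to 4 dp.
  (1.5, 1.5, 195°): beam 1 = 0.5176 ≠ 1.7321 ✗
  (2.5, 6.5, 15°): beam 1 = 1.9319 ≠ 1.7321 ✗
  (2.5, 5.5, 330°): beam 1 = 3.0000 ≠ 1.7321 ✗
  (5.5, 2.5, 285°): beam 1 = 1.5529 ≠ 1.7321 ✗
  …
  (2.5, 5.5, 150°): r_1=1.7321, r_2=2.8868, r_3=3.0000, r_4=1.7321 — all match ✓
Unique over the lattice → pose = (2.5, 5.5, 150°).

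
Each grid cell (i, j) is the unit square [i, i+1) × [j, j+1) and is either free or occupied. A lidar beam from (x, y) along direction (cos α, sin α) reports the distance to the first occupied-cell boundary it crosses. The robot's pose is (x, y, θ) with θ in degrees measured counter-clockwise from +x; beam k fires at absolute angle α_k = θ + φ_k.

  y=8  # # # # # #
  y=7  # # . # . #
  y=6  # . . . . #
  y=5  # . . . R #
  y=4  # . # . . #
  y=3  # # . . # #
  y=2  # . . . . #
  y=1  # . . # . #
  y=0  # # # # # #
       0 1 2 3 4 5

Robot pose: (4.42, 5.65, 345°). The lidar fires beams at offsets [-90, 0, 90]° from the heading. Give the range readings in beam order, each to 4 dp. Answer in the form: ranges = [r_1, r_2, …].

ranges = [3.7788, 0.6005, 2.2409]

beam 1: φ=-90°, α=255°
  direction (-0.2588, -0.9659); cell (4,5); t to first gridline: x 1.6228, y 0.6729 (then +3.8637 / +1.0353)
    (4,4) via y @ 0.6729
    (3,4) via x @ 1.6228
    (3,3) via y @ 1.7082
    (3,2) via y @ 2.7435
    (3,1) via y @ 3.7788  # hit
  → r_1 = 3.7788
beam 2: φ=0°, α=345°
  direction (0.9659, -0.2588); cell (4,5); t to first gridline: x 0.6005, y 2.5114 (then +1.0353 / +3.8637)
    (5,5) via x @ 0.6005  # hit
  → r_2 = 0.6005
beam 3: φ=90°, α=75°
  direction (0.2588, 0.9659); cell (4,5); t to first gridline: x 2.2409, y 0.3623 (then +3.8637 / +1.0353)
    (4,6) via y @ 0.3623
    (4,7) via y @ 1.3976
    (5,7) via x @ 2.2409  # hit
  → r_3 = 2.2409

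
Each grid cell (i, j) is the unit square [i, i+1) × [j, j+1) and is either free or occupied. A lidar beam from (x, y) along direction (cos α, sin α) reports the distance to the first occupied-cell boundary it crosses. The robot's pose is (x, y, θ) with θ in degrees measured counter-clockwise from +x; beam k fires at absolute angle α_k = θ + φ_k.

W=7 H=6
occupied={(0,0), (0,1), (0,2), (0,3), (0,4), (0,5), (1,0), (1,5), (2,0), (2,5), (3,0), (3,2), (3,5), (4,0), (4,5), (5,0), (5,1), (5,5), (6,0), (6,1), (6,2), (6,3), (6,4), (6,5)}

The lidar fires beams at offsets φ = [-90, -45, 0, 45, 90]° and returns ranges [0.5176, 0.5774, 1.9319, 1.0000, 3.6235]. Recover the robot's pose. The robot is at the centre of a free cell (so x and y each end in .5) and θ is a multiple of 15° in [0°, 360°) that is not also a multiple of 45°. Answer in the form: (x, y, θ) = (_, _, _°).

Enumerate (i+0.5, j+0.5, θ) over the 18 free cells and 16 admissible headings. For each, cast all 5 beams and compare to the given ranges.
  (4.5, 2.5, 195°): beam 1 = 2.5882 ≠ 0.5176 ✗
  (1.5, 2.5, 120°): beam 1 = 5.0000 ≠ 0.5176 ✗
  (1.5, 1.5, 120°): beam 1 = 1.7321 ≠ 0.5176 ✗
  (3.5, 1.5, 255°): beam 1 = 2.5882 ≠ 0.5176 ✗
  …
  (2.5, 1.5, 345°): r_1=0.5176, r_2=0.5774, r_3=1.9319, r_4=1.0000, r_5=3.6235 — all match ✓
Only this pose fits every beam.

(x, y, θ) = (2.5, 1.5, 345°)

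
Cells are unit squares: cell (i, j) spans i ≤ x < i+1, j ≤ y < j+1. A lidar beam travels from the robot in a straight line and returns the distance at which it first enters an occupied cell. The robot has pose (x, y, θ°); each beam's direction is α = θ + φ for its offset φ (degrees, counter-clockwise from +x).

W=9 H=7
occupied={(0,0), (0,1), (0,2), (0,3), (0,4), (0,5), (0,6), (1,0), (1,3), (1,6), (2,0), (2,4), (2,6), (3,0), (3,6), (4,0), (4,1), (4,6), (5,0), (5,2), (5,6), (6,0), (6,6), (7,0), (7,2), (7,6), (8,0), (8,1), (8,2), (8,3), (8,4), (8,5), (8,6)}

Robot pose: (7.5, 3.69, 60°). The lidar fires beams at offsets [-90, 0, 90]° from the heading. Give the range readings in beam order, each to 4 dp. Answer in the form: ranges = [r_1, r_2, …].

ranges = [0.5774, 1.0000, 4.6200]

beam 1: φ=-90°, α=330°
  dir = (cos 330°, sin 330°) = (0.8660, -0.5000); from cell (7,3)
  next x-line at t=0.5774, next y-line at t=1.3800; Δt_x=1.1547, Δt_y=2.0000
    x: enter (8,3) at t=0.5774 ← occupied
  → r_1 = 0.5774
beam 2: φ=0°, α=60°
  dir = (cos 60°, sin 60°) = (0.5000, 0.8660); from cell (7,3)
  next x-line at t=1.0000, next y-line at t=0.3580; Δt_x=2.0000, Δt_y=1.1547
    y: enter (7,4) at t=0.3580
    x: enter (8,4) at t=1.0000 ← occupied
  → r_2 = 1.0000
beam 3: φ=90°, α=150°
  dir = (cos 150°, sin 150°) = (-0.8660, 0.5000); from cell (7,3)
  next x-line at t=0.5774, next y-line at t=0.6200; Δt_x=1.1547, Δt_y=2.0000
    x: enter (6,3) at t=0.5774
    y: enter (6,4) at t=0.6200
    x: enter (5,4) at t=1.7321
    y: enter (5,5) at t=2.6200
    x: enter (4,5) at t=2.8868
    x: enter (3,5) at t=4.0415
    y: enter (3,6) at t=4.6200 ← occupied
  → r_3 = 4.6200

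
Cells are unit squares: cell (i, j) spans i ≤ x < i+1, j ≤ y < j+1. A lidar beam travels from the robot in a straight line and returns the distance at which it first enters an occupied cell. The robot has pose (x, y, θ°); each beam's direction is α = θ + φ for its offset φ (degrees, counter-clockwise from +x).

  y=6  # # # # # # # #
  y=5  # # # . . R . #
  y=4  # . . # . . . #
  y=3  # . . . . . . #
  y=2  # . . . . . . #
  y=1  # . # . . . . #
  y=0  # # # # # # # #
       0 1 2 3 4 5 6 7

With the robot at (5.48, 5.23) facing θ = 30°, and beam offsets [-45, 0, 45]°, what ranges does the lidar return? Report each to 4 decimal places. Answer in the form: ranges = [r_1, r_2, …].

ranges = [1.5736, 1.5400, 0.7972]

beam 1: φ=-45°, α=345°
  dir = (cos 345°, sin 345°) = (0.9659, -0.2588); from cell (5,5)
  next x-line at t=0.5383, next y-line at t=0.8887; Δt_x=1.0353, Δt_y=3.8637
    x: enter (6,5) at t=0.5383
    y: enter (6,4) at t=0.8887
    x: enter (7,4) at t=1.5736 ← occupied
  → r_1 = 1.5736
beam 2: φ=0°, α=30°
  dir = (cos 30°, sin 30°) = (0.8660, 0.5000); from cell (5,5)
  next x-line at t=0.6004, next y-line at t=1.5400; Δt_x=1.1547, Δt_y=2.0000
    x: enter (6,5) at t=0.6004
    y: enter (6,6) at t=1.5400 ← occupied
  → r_2 = 1.5400
beam 3: φ=45°, α=75°
  dir = (cos 75°, sin 75°) = (0.2588, 0.9659); from cell (5,5)
  next x-line at t=2.0091, next y-line at t=0.7972; Δt_x=3.8637, Δt_y=1.0353
    y: enter (5,6) at t=0.7972 ← occupied
  → r_3 = 0.7972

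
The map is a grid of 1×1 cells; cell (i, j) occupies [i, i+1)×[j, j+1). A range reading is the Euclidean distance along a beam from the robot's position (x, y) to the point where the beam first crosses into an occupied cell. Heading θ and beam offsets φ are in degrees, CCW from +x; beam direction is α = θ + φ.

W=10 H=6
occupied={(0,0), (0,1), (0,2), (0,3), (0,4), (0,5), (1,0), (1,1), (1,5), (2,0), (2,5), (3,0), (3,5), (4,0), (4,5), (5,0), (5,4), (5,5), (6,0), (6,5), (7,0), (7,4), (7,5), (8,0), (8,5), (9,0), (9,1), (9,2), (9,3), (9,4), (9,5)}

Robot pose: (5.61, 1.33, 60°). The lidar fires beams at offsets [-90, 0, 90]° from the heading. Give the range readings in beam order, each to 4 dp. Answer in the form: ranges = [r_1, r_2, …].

beam 1: φ=-90°, α=330°
  dir = (cos 330°, sin 330°) = (0.8660, -0.5000); from cell (5,1)
  next x-line at t=0.4503, next y-line at t=0.6600; Δt_x=1.1547, Δt_y=2.0000
    x: enter (6,1) at t=0.4503
    y: enter (6,0) at t=0.6600 ← occupied
  → r_1 = 0.6600
beam 2: φ=0°, α=60°
  dir = (cos 60°, sin 60°) = (0.5000, 0.8660); from cell (5,1)
  next x-line at t=0.7800, next y-line at t=0.7736; Δt_x=2.0000, Δt_y=1.1547
    y: enter (5,2) at t=0.7736
    x: enter (6,2) at t=0.7800
    y: enter (6,3) at t=1.9283
    x: enter (7,3) at t=2.7800
    y: enter (7,4) at t=3.0831 ← occupied
  → r_2 = 3.0831
beam 3: φ=90°, α=150°
  dir = (cos 150°, sin 150°) = (-0.8660, 0.5000); from cell (5,1)
  next x-line at t=0.7044, next y-line at t=1.3400; Δt_x=1.1547, Δt_y=2.0000
    x: enter (4,1) at t=0.7044
    y: enter (4,2) at t=1.3400
    x: enter (3,2) at t=1.8591
    x: enter (2,2) at t=3.0138
    y: enter (2,3) at t=3.3400
    x: enter (1,3) at t=4.1685
    x: enter (0,3) at t=5.3232 ← occupied
  → r_3 = 5.3232

ranges = [0.6600, 3.0831, 5.3232]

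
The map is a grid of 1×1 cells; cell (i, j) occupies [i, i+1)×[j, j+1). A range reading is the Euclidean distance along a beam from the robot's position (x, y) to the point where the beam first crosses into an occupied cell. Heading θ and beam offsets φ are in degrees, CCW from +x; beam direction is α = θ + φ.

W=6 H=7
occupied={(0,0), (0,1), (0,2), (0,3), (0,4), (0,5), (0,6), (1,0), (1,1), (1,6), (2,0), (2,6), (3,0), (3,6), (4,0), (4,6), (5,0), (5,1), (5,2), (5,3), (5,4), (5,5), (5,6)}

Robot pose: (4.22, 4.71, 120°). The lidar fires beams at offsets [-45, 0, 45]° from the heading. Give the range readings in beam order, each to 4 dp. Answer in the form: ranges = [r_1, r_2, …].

beam 1: φ=-45°, α=75°
  d=(0.2588,0.9659)  start (4,4)  tX=3.0137 tY=0.3002  stride 1/|dx|=3.8637 1/|dy|=1.0353
    cross y-line → (4,5), t=0.3002
    cross y-line → (4,6), t=1.3355 (wall)
  → r_1 = 1.3355
beam 2: φ=0°, α=120°
  d=(-0.5000,0.8660)  start (4,4)  tX=0.4400 tY=0.3349  stride 1/|dx|=2.0000 1/|dy|=1.1547
    cross y-line → (4,5), t=0.3349
    cross x-line → (3,5), t=0.4400
    cross y-line → (3,6), t=1.4896 (wall)
  → r_2 = 1.4896
beam 3: φ=45°, α=165°
  d=(-0.9659,0.2588)  start (4,4)  tX=0.2278 tY=1.1205  stride 1/|dx|=1.0353 1/|dy|=3.8637
    cross x-line → (3,4), t=0.2278
    cross y-line → (3,5), t=1.1205
    cross x-line → (2,5), t=1.2630
    cross x-line → (1,5), t=2.2983
    cross x-line → (0,5), t=3.3336 (wall)
  → r_3 = 3.3336

ranges = [1.3355, 1.4896, 3.3336]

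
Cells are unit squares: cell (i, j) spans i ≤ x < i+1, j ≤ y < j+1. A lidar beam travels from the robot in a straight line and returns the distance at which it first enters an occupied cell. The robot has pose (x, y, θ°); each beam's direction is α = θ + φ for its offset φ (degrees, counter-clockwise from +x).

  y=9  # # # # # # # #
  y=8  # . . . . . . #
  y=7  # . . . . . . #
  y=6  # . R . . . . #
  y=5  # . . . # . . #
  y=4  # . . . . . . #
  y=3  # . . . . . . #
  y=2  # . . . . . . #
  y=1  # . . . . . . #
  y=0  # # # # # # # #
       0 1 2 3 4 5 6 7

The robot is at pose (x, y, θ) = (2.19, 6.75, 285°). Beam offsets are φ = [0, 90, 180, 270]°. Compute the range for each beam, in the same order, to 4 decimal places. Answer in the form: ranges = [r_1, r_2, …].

ranges = [5.9528, 4.9797, 2.3294, 1.2320]

beam 1: φ=0°, α=285°
  d=(0.2588,-0.9659)  start (2,6)  tX=3.1296 tY=0.7765  stride 1/|dx|=3.8637 1/|dy|=1.0353
    cross y-line → (2,5), t=0.7765
    cross y-line → (2,4), t=1.8117
    cross y-line → (2,3), t=2.8470
    cross x-line → (3,3), t=3.1296
    cross y-line → (3,2), t=3.8823
    cross y-line → (3,1), t=4.9176
    cross y-line → (3,0), t=5.9528 (wall)
  → r_1 = 5.9528
beam 2: φ=90°, α=15°
  d=(0.9659,0.2588)  start (2,6)  tX=0.8386 tY=0.9659  stride 1/|dx|=1.0353 1/|dy|=3.8637
    cross x-line → (3,6), t=0.8386
    cross y-line → (3,7), t=0.9659
    cross x-line → (4,7), t=1.8738
    cross x-line → (5,7), t=2.9091
    cross x-line → (6,7), t=3.9444
    cross y-line → (6,8), t=4.8296
    cross x-line → (7,8), t=4.9797 (wall)
  → r_2 = 4.9797
beam 3: φ=180°, α=105°
  d=(-0.2588,0.9659)  start (2,6)  tX=0.7341 tY=0.2588  stride 1/|dx|=3.8637 1/|dy|=1.0353
    cross y-line → (2,7), t=0.2588
    cross x-line → (1,7), t=0.7341
    cross y-line → (1,8), t=1.2941
    cross y-line → (1,9), t=2.3294 (wall)
  → r_3 = 2.3294
beam 4: φ=270°, α=195°
  d=(-0.9659,-0.2588)  start (2,6)  tX=0.1967 tY=2.8978  stride 1/|dx|=1.0353 1/|dy|=3.8637
    cross x-line → (1,6), t=0.1967
    cross x-line → (0,6), t=1.2320 (wall)
  → r_4 = 1.2320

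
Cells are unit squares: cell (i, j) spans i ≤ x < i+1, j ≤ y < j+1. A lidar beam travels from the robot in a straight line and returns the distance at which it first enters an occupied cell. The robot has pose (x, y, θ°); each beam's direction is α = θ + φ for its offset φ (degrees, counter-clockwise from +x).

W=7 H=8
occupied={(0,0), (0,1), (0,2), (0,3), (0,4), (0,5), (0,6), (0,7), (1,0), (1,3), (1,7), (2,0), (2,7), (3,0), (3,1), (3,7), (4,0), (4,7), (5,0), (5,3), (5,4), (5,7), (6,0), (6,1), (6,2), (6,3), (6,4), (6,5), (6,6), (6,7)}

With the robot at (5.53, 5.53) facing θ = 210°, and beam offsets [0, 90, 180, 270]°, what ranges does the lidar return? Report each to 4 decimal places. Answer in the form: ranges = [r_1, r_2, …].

beam 1: φ=0°, α=210°
  cosα=-0.8660 sinα=-0.5000 | (5,5) | tMaxX 0.6120 tMaxY 1.0600 | tΔX 1.1547 tΔY 2.0000
    t=0.6120 [x] (4,5)
    t=1.0600 [y] (4,4)
    t=1.7667 [x] (3,4)
    t=2.9214 [x] (2,4)
    t=3.0600 [y] (2,3)
    t=4.0761 [x] (1,3) — stop
  → r_1 = 4.0761
beam 2: φ=90°, α=300°
  cosα=0.5000 sinα=-0.8660 | (5,5) | tMaxX 0.9400 tMaxY 0.6120 | tΔX 2.0000 tΔY 1.1547
    t=0.6120 [y] (5,4) — stop
  → r_2 = 0.6120
beam 3: φ=180°, α=30°
  cosα=0.8660 sinα=0.5000 | (5,5) | tMaxX 0.5427 tMaxY 0.9400 | tΔX 1.1547 tΔY 2.0000
    t=0.5427 [x] (6,5) — stop
  → r_3 = 0.5427
beam 4: φ=270°, α=120°
  cosα=-0.5000 sinα=0.8660 | (5,5) | tMaxX 1.0600 tMaxY 0.5427 | tΔX 2.0000 tΔY 1.1547
    t=0.5427 [y] (5,6)
    t=1.0600 [x] (4,6)
    t=1.6974 [y] (4,7) — stop
  → r_4 = 1.6974

ranges = [4.0761, 0.6120, 0.5427, 1.6974]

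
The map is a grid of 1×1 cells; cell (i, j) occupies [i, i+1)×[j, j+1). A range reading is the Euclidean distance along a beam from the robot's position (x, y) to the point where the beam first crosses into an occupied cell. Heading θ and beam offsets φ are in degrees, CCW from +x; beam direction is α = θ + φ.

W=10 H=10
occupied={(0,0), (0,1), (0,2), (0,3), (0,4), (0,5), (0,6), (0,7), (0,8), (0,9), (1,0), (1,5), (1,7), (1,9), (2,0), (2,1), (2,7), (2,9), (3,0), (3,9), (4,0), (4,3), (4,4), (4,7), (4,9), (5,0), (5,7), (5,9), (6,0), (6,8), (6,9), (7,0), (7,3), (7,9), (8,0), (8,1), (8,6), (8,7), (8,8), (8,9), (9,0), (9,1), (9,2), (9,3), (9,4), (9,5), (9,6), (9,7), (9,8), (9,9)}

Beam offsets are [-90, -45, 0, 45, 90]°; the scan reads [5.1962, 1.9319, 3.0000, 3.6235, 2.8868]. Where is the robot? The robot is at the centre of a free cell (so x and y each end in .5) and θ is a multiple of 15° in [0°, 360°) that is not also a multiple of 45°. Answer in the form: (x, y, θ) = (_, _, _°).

Enumerate (i+0.5, j+0.5, θ) over the 50 free cells and 16 admissible headings. For each, cast all 5 beams and compare to the given ranges.
  (7.5, 4.5, 120°): beam 1 = 1.7321 ≠ 5.1962 ✗
  (1.5, 2.5, 300°): beam 1 = 0.5774 ≠ 5.1962 ✗
  (8.5, 2.5, 240°): beam 1 = 1.0000 ≠ 5.1962 ✗
  …
  (5.5, 6.5, 300°): r_1=5.1962, r_2=1.9319, r_3=3.0000, r_4=3.6235, r_5=2.8868 — all match ✓
Unique over the lattice → pose = (5.5, 6.5, 300°).

(x, y, θ) = (5.5, 6.5, 300°)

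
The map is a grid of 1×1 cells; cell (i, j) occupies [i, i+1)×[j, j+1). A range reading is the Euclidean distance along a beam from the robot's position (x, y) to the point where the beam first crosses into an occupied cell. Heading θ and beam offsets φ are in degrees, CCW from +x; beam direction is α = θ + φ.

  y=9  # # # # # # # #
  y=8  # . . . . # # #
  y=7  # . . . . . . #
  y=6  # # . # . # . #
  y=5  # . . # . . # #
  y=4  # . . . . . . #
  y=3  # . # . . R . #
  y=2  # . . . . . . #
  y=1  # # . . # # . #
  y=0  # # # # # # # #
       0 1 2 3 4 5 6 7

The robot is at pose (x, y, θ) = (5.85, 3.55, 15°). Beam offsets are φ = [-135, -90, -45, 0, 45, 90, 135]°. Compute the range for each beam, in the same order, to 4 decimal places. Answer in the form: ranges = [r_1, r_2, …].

ranges = [1.7898, 2.6400, 1.3279, 1.1906, 1.6743, 2.5364, 2.9000]

beam 1: φ=-135°, α=240°
  cosα=-0.5000 sinα=-0.8660 | (5,3) | tMaxX 1.7000 tMaxY 0.6351 | tΔX 2.0000 tΔY 1.1547
    t=0.6351 [y] (5,2)
    t=1.7000 [x] (4,2)
    t=1.7898 [y] (4,1) — stop
  → r_1 = 1.7898
beam 2: φ=-90°, α=285°
  cosα=0.2588 sinα=-0.9659 | (5,3) | tMaxX 0.5796 tMaxY 0.5694 | tΔX 3.8637 tΔY 1.0353
    t=0.5694 [y] (5,2)
    t=0.5796 [x] (6,2)
    t=1.6047 [y] (6,1)
    t=2.6400 [y] (6,0) — stop
  → r_2 = 2.6400
beam 3: φ=-45°, α=330°
  cosα=0.8660 sinα=-0.5000 | (5,3) | tMaxX 0.1732 tMaxY 1.1000 | tΔX 1.1547 tΔY 2.0000
    t=0.1732 [x] (6,3)
    t=1.1000 [y] (6,2)
    t=1.3279 [x] (7,2) — stop
  → r_3 = 1.3279
beam 4: φ=0°, α=15°
  cosα=0.9659 sinα=0.2588 | (5,3) | tMaxX 0.1553 tMaxY 1.7387 | tΔX 1.0353 tΔY 3.8637
    t=0.1553 [x] (6,3)
    t=1.1906 [x] (7,3) — stop
  → r_4 = 1.1906
beam 5: φ=45°, α=60°
  cosα=0.5000 sinα=0.8660 | (5,3) | tMaxX 0.3000 tMaxY 0.5196 | tΔX 2.0000 tΔY 1.1547
    t=0.3000 [x] (6,3)
    t=0.5196 [y] (6,4)
    t=1.6743 [y] (6,5) — stop
  → r_5 = 1.6743
beam 6: φ=90°, α=105°
  cosα=-0.2588 sinα=0.9659 | (5,3) | tMaxX 3.2841 tMaxY 0.4659 | tΔX 3.8637 tΔY 1.0353
    t=0.4659 [y] (5,4)
    t=1.5012 [y] (5,5)
    t=2.5364 [y] (5,6) — stop
  → r_6 = 2.5364
beam 7: φ=135°, α=150°
  cosα=-0.8660 sinα=0.5000 | (5,3) | tMaxX 0.9815 tMaxY 0.9000 | tΔX 1.1547 tΔY 2.0000
    t=0.9000 [y] (5,4)
    t=0.9815 [x] (4,4)
    t=2.1362 [x] (3,4)
    t=2.9000 [y] (3,5) — stop
  → r_7 = 2.9000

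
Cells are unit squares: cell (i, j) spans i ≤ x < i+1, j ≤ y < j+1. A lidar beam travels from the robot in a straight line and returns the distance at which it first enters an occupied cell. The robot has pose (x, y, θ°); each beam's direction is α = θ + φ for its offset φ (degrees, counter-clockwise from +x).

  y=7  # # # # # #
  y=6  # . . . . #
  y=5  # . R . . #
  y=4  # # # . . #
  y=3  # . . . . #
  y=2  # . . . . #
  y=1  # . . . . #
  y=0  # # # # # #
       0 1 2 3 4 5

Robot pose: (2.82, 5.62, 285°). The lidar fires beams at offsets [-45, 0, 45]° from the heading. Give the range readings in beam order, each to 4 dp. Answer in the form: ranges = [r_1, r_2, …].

ranges = [0.7159, 0.6419, 2.5172]

beam 1: φ=-45°, α=240°
  cosα=-0.5000 sinα=-0.8660 | (2,5) | tMaxX 1.6400 tMaxY 0.7159 | tΔX 2.0000 tΔY 1.1547
    t=0.7159 [y] (2,4) — stop
  → r_1 = 0.7159
beam 2: φ=0°, α=285°
  cosα=0.2588 sinα=-0.9659 | (2,5) | tMaxX 0.6955 tMaxY 0.6419 | tΔX 3.8637 tΔY 1.0353
    t=0.6419 [y] (2,4) — stop
  → r_2 = 0.6419
beam 3: φ=45°, α=330°
  cosα=0.8660 sinα=-0.5000 | (2,5) | tMaxX 0.2078 tMaxY 1.2400 | tΔX 1.1547 tΔY 2.0000
    t=0.2078 [x] (3,5)
    t=1.2400 [y] (3,4)
    t=1.3625 [x] (4,4)
    t=2.5172 [x] (5,4) — stop
  → r_3 = 2.5172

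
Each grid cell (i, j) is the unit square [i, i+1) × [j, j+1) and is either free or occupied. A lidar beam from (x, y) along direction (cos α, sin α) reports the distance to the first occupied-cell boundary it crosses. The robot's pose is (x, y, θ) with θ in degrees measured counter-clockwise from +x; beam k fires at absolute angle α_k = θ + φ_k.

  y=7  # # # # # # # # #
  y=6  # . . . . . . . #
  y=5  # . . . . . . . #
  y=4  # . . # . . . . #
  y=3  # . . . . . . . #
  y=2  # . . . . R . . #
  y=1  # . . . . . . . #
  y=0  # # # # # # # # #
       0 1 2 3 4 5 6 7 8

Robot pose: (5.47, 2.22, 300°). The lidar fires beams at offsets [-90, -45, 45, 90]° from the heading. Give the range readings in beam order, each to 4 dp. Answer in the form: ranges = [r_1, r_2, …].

ranges = [2.4400, 1.2630, 2.6192, 2.9214]

beam 1: φ=-90°, α=210°
  cosα=-0.8660 sinα=-0.5000 | (5,2) | tMaxX 0.5427 tMaxY 0.4400 | tΔX 1.1547 tΔY 2.0000
    t=0.4400 [y] (5,1)
    t=0.5427 [x] (4,1)
    t=1.6974 [x] (3,1)
    t=2.4400 [y] (3,0) — stop
  → r_1 = 2.4400
beam 2: φ=-45°, α=255°
  cosα=-0.2588 sinα=-0.9659 | (5,2) | tMaxX 1.8159 tMaxY 0.2278 | tΔX 3.8637 tΔY 1.0353
    t=0.2278 [y] (5,1)
    t=1.2630 [y] (5,0) — stop
  → r_2 = 1.2630
beam 3: φ=45°, α=345°
  cosα=0.9659 sinα=-0.2588 | (5,2) | tMaxX 0.5487 tMaxY 0.8500 | tΔX 1.0353 tΔY 3.8637
    t=0.5487 [x] (6,2)
    t=0.8500 [y] (6,1)
    t=1.5840 [x] (7,1)
    t=2.6192 [x] (8,1) — stop
  → r_3 = 2.6192
beam 4: φ=90°, α=30°
  cosα=0.8660 sinα=0.5000 | (5,2) | tMaxX 0.6120 tMaxY 1.5600 | tΔX 1.1547 tΔY 2.0000
    t=0.6120 [x] (6,2)
    t=1.5600 [y] (6,3)
    t=1.7667 [x] (7,3)
    t=2.9214 [x] (8,3) — stop
  → r_4 = 2.9214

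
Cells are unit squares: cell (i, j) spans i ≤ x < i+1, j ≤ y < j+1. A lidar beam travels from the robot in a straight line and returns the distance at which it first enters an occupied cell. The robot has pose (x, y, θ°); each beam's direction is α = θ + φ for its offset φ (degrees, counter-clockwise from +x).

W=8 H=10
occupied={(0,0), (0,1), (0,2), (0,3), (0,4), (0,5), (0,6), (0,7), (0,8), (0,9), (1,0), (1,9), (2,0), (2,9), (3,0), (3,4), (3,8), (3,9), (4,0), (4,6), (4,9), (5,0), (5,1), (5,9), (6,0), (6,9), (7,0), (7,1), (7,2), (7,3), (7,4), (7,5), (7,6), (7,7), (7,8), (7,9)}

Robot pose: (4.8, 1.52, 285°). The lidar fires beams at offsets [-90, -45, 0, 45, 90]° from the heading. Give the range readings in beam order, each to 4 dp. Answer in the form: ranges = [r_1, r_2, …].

beam 1: φ=-90°, α=195°
  dir = (cos 195°, sin 195°) = (-0.9659, -0.2588); from cell (4,1)
  next x-line at t=0.8282, next y-line at t=2.0091; Δt_x=1.0353, Δt_y=3.8637
    x: enter (3,1) at t=0.8282
    x: enter (2,1) at t=1.8635
    y: enter (2,0) at t=2.0091 ← occupied
  → r_1 = 2.0091
beam 2: φ=-45°, α=240°
  dir = (cos 240°, sin 240°) = (-0.5000, -0.8660); from cell (4,1)
  next x-line at t=1.6000, next y-line at t=0.6004; Δt_x=2.0000, Δt_y=1.1547
    y: enter (4,0) at t=0.6004 ← occupied
  → r_2 = 0.6004
beam 3: φ=0°, α=285°
  dir = (cos 285°, sin 285°) = (0.2588, -0.9659); from cell (4,1)
  next x-line at t=0.7727, next y-line at t=0.5383; Δt_x=3.8637, Δt_y=1.0353
    y: enter (4,0) at t=0.5383 ← occupied
  → r_3 = 0.5383
beam 4: φ=45°, α=330°
  dir = (cos 330°, sin 330°) = (0.8660, -0.5000); from cell (4,1)
  next x-line at t=0.2309, next y-line at t=1.0400; Δt_x=1.1547, Δt_y=2.0000
    x: enter (5,1) at t=0.2309 ← occupied
  → r_4 = 0.2309
beam 5: φ=90°, α=15°
  dir = (cos 15°, sin 15°) = (0.9659, 0.2588); from cell (4,1)
  next x-line at t=0.2071, next y-line at t=1.8546; Δt_x=1.0353, Δt_y=3.8637
    x: enter (5,1) at t=0.2071 ← occupied
  → r_5 = 0.2071

ranges = [2.0091, 0.6004, 0.5383, 0.2309, 0.2071]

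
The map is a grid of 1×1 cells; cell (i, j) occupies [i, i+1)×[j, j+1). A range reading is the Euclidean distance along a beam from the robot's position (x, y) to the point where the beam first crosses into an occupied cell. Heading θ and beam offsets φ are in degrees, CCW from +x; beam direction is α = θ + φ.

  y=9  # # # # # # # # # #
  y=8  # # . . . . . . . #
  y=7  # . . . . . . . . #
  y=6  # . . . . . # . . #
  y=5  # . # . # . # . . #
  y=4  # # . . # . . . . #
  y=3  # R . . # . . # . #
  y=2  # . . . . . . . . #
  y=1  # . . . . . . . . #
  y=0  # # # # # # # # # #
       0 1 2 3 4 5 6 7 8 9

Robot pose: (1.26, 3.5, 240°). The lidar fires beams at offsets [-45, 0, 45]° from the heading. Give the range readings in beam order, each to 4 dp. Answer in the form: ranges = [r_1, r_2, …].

ranges = [0.2692, 0.5200, 2.5882]

beam 1: φ=-45°, α=195°
  dir = (cos 195°, sin 195°) = (-0.9659, -0.2588); from cell (1,3)
  next x-line at t=0.2692, next y-line at t=1.9319; Δt_x=1.0353, Δt_y=3.8637
    x: enter (0,3) at t=0.2692 ← occupied
  → r_1 = 0.2692
beam 2: φ=0°, α=240°
  dir = (cos 240°, sin 240°) = (-0.5000, -0.8660); from cell (1,3)
  next x-line at t=0.5200, next y-line at t=0.5774; Δt_x=2.0000, Δt_y=1.1547
    x: enter (0,3) at t=0.5200 ← occupied
  → r_2 = 0.5200
beam 3: φ=45°, α=285°
  dir = (cos 285°, sin 285°) = (0.2588, -0.9659); from cell (1,3)
  next x-line at t=2.8591, next y-line at t=0.5176; Δt_x=3.8637, Δt_y=1.0353
    y: enter (1,2) at t=0.5176
    y: enter (1,1) at t=1.5529
    y: enter (1,0) at t=2.5882 ← occupied
  → r_3 = 2.5882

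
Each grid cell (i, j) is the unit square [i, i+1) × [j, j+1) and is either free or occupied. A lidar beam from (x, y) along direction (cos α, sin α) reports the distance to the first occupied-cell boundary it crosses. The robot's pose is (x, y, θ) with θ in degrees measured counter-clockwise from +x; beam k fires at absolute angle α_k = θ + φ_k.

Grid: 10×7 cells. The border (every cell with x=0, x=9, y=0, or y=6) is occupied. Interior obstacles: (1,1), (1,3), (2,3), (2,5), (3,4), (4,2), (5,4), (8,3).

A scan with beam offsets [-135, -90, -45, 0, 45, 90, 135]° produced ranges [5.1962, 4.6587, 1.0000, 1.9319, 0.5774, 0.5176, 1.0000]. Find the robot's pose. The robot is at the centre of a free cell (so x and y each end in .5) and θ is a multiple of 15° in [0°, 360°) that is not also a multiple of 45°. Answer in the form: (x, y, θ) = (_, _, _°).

(x, y, θ) = (5.5, 1.5, 195°)

Enumerate (i+0.5, j+0.5, θ) over the 32 free cells and 16 admissible headings. For each, cast all 7 beams and compare to the given ranges.
  (6.5, 2.5, 75°): beam 1 = 1.7321 ≠ 5.1962 ✗
  (4.5, 1.5, 15°): beam 1 = 0.5774 ≠ 5.1962 ✗
  (5.5, 5.5, 30°): beam 1 = 0.5176 ≠ 5.1962 ✗
  …
  (5.5, 1.5, 195°): r_1=5.1962, r_2=4.6587, r_3=1.0000, r_4=1.9319, r_5=0.5774, r_6=0.5176, r_7=1.0000 — all match ✓
Only this pose fits every beam.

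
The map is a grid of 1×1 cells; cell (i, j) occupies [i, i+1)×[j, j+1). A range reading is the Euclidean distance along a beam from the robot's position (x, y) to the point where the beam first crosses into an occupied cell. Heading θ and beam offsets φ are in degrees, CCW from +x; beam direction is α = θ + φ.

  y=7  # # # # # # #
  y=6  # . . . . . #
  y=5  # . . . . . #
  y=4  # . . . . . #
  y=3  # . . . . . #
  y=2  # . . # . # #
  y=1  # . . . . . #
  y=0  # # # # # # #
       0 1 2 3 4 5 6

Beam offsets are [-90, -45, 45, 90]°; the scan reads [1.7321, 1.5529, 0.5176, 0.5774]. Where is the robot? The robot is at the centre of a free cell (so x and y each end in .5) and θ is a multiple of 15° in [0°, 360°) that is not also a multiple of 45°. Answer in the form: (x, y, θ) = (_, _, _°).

(x, y, θ) = (2.5, 2.5, 300°)

Candidates: 28 free-cell centres × 16 headings = 448 poses. Raycast each; keep the one whose scan matches to 4 dp.
  (3.5, 4.5, 75°): beam 1 = 2.5882 ≠ 1.7321 ✗
  (5.5, 1.5, 15°): beam 1 = 0.5176 ≠ 1.7321 ✗
  (4.5, 5.5, 210°): beam 2 = 3.6235 ≠ 1.5529 ✗
  (3.5, 3.5, 240°): beam 1 = 2.8868 ≠ 1.7321 ✗
  …
  (2.5, 2.5, 300°): r_1=1.7321, r_2=1.5529, r_3=0.5176, r_4=0.5774 — all match ✓
Unique over the lattice → pose = (2.5, 2.5, 300°).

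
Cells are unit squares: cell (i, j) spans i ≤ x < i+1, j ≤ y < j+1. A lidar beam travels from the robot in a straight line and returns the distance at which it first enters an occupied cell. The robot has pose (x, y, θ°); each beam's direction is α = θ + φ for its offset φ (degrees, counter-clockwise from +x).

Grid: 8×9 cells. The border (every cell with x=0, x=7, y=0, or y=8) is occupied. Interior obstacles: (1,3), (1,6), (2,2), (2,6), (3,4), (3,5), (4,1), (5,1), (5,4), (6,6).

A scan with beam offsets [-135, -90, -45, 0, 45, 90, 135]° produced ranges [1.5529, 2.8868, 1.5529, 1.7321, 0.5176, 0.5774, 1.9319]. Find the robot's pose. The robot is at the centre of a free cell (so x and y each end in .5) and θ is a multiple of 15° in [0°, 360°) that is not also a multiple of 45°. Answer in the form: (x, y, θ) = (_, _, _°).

Enumerate (i+0.5, j+0.5, θ) over the 32 free cells and 16 admissible headings. For each, cast all 7 beams and compare to the given ranges.
  (5.5, 6.5, 285°): beam 1 = 3.0000 ≠ 1.5529 ✗
  (1.5, 5.5, 120°): beam 2 = 1.0000 ≠ 2.8868 ✗
  (6.5, 2.5, 240°): beam 1 = 1.9319 ≠ 1.5529 ✗
  (6.5, 2.5, 195°): beam 1 = 1.0000 ≠ 1.5529 ✗
  (6.5, 1.5, 105°): beam 1 = 0.5774 ≠ 1.5529 ✗
  …
  (5.5, 3.5, 30°): r_1=1.5529, r_2=2.8868, r_3=1.5529, r_4=1.7321, r_5=0.5176, r_6=0.5774, r_7=1.9319 — all match ✓
Only this pose fits every beam.

(x, y, θ) = (5.5, 3.5, 30°)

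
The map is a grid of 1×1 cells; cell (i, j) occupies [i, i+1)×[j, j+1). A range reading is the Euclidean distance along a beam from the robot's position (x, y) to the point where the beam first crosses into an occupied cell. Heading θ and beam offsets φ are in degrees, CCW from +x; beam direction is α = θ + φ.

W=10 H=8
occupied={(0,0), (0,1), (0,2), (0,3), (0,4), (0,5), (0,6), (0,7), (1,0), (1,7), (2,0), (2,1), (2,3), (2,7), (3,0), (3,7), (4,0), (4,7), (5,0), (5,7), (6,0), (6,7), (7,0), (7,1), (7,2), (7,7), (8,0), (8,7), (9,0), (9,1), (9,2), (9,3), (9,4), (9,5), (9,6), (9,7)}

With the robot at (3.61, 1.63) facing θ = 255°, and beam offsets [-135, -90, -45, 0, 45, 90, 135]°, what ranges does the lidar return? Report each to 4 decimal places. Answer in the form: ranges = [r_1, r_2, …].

beam 1: φ=-135°, α=120°
  cosα=-0.5000 sinα=0.8660 | (3,1) | tMaxX 1.2200 tMaxY 0.4272 | tΔX 2.0000 tΔY 1.1547
    t=0.4272 [y] (3,2)
    t=1.2200 [x] (2,2)
    t=1.5819 [y] (2,3) — stop
  → r_1 = 1.5819
beam 2: φ=-90°, α=165°
  cosα=-0.9659 sinα=0.2588 | (3,1) | tMaxX 0.6315 tMaxY 1.4296 | tΔX 1.0353 tΔY 3.8637
    t=0.6315 [x] (2,1) — stop
  → r_2 = 0.6315
beam 3: φ=-45°, α=210°
  cosα=-0.8660 sinα=-0.5000 | (3,1) | tMaxX 0.7044 tMaxY 1.2600 | tΔX 1.1547 tΔY 2.0000
    t=0.7044 [x] (2,1) — stop
  → r_3 = 0.7044
beam 4: φ=0°, α=255°
  cosα=-0.2588 sinα=-0.9659 | (3,1) | tMaxX 2.3569 tMaxY 0.6522 | tΔX 3.8637 tΔY 1.0353
    t=0.6522 [y] (3,0) — stop
  → r_4 = 0.6522
beam 5: φ=45°, α=300°
  cosα=0.5000 sinα=-0.8660 | (3,1) | tMaxX 0.7800 tMaxY 0.7275 | tΔX 2.0000 tΔY 1.1547
    t=0.7275 [y] (3,0) — stop
  → r_5 = 0.7275
beam 6: φ=90°, α=345°
  cosα=0.9659 sinα=-0.2588 | (3,1) | tMaxX 0.4038 tMaxY 2.4341 | tΔX 1.0353 tΔY 3.8637
    t=0.4038 [x] (4,1)
    t=1.4390 [x] (5,1)
    t=2.4341 [y] (5,0) — stop
  → r_6 = 2.4341
beam 7: φ=135°, α=30°
  cosα=0.8660 sinα=0.5000 | (3,1) | tMaxX 0.4503 tMaxY 0.7400 | tΔX 1.1547 tΔY 2.0000
    t=0.4503 [x] (4,1)
    t=0.7400 [y] (4,2)
    t=1.6050 [x] (5,2)
    t=2.7400 [y] (5,3)
    t=2.7597 [x] (6,3)
    t=3.9144 [x] (7,3)
    t=4.7400 [y] (7,4)
    t=5.0691 [x] (8,4)
    t=6.2238 [x] (9,4) — stop
  → r_7 = 6.2238

ranges = [1.5819, 0.6315, 0.7044, 0.6522, 0.7275, 2.4341, 6.2238]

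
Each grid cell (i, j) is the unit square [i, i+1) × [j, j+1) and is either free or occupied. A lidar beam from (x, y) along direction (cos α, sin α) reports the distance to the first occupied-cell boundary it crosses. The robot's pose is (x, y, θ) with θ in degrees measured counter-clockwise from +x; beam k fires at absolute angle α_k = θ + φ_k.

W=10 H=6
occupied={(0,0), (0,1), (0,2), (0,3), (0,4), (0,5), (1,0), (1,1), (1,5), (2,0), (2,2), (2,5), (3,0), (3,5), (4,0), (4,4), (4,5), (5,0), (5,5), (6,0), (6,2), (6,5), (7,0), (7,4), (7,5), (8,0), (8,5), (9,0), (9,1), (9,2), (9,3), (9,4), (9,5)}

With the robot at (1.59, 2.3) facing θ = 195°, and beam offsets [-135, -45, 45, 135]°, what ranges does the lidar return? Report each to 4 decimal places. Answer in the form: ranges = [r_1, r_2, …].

beam 1: φ=-135°, α=60°
  cosα=0.5000 sinα=0.8660 | (1,2) | tMaxX 0.8200 tMaxY 0.8083 | tΔX 2.0000 tΔY 1.1547
    t=0.8083 [y] (1,3)
    t=0.8200 [x] (2,3)
    t=1.9630 [y] (2,4)
    t=2.8200 [x] (3,4)
    t=3.1177 [y] (3,5) — stop
  → r_1 = 3.1177
beam 2: φ=-45°, α=150°
  cosα=-0.8660 sinα=0.5000 | (1,2) | tMaxX 0.6813 tMaxY 1.4000 | tΔX 1.1547 tΔY 2.0000
    t=0.6813 [x] (0,2) — stop
  → r_2 = 0.6813
beam 3: φ=45°, α=240°
  cosα=-0.5000 sinα=-0.8660 | (1,2) | tMaxX 1.1800 tMaxY 0.3464 | tΔX 2.0000 tΔY 1.1547
    t=0.3464 [y] (1,1) — stop
  → r_3 = 0.3464
beam 4: φ=135°, α=330°
  cosα=0.8660 sinα=-0.5000 | (1,2) | tMaxX 0.4734 tMaxY 0.6000 | tΔX 1.1547 tΔY 2.0000
    t=0.4734 [x] (2,2) — stop
  → r_4 = 0.4734

ranges = [3.1177, 0.6813, 0.3464, 0.4734]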